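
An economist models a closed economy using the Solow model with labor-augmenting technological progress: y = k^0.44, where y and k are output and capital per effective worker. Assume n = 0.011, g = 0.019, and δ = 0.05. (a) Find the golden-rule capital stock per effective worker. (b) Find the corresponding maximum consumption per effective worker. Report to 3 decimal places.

Break-even investment rate: n + g + δ = 0.011 + 0.019 + 0.05 = 0.08.
At the golden rule the marginal product of capital equals n+g+δ: 0.44·k^(0.44−1) = 0.08. Solving, k_gold = (0.44/0.08)^(1/0.56) ≈ 20.9931.
y_gold = 20.9931^0.44 ≈ 3.8169; c_gold = y_gold − 0.08·k_gold ≈ 2.1375.

(a) k_gold ≈ 20.993; (b) c_gold ≈ 2.137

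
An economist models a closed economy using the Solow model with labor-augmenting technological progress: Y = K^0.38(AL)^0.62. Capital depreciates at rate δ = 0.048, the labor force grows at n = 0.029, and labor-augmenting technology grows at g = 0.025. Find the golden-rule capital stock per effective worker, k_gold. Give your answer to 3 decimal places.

k_gold ≈ 8.342

Break-even investment rate: n + g + δ = 0.029 + 0.025 + 0.048 = 0.102.
Golden rule sets MPK = n+g+δ: 0.38·k^(0.38−1) = 0.102, so k_gold = (0.38/0.102)^(1/0.62) ≈ 8.3419.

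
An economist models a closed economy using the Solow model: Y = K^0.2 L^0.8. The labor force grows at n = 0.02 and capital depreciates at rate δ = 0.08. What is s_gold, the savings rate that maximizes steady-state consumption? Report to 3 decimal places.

s_gold = 0.200

The effective depreciation rate is n + δ = 0.02 + 0.08 = 0.1.
At the golden rule MPK = n+δ, and in any Cobb-Douglas steady state s = (n+δ)·k/y = MPK·k/y = capital's share 0.2.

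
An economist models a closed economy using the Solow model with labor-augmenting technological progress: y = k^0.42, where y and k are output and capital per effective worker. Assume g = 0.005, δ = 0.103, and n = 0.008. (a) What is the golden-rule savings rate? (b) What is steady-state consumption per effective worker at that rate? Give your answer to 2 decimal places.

Capital per effective worker breaks even when investment replaces (n + g + δ)·k; here n + g + δ = 0.116.
For Cobb-Douglas, s_gold equals capital's share: s_gold = 0.42.
At the golden rule the marginal product of capital equals n+g+δ: 0.42·k^(0.42−1) = 0.116. Solving, k_gold = (0.42/0.116)^(1/0.58) ≈ 9.1925.
y_gold = 9.1925^0.42 ≈ 2.5389; c_gold = (1−0.42)·y_gold ≈ 1.4725.

(a) s_gold = 0.42; (b) c_gold ≈ 1.47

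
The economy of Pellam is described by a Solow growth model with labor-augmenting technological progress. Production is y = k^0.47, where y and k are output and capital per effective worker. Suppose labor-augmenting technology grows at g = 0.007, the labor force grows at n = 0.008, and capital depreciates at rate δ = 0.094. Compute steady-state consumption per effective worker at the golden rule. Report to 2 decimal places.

c_gold ≈ 1.94

Break-even investment rate: n + g + δ = 0.008 + 0.007 + 0.094 = 0.109.
Maximizing c = f(k) − (n+g+δ)·k gives f'(k) = n+g+δ, i.e. 0.47·k^(0.47−1) = 0.109, so k_gold = (0.47/0.109)^(1/0.53) ≈ 15.7577.
y_gold = 15.7577^0.47 ≈ 3.6544.
c_gold = y_gold − (n+g+δ)·k_gold = 3.6544 − 0.109·15.7577 ≈ 1.9369.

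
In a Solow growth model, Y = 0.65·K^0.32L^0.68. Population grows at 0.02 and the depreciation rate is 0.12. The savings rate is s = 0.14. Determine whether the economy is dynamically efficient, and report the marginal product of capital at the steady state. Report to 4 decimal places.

Break-even investment rate: n + δ = 0.02 + 0.12 = 0.14.
Steady-state k*: s·A·k^0.32 = 0.14·k gives k* = (0.14·0.65/0.14)^(1/0.68) ≈ 0.5307.
MPK = 0.32·0.65·0.5307^(-0.68) ≈ 0.3200.
MPK > n+δ = 0.14, so the economy is dynamically efficient (under-saving).

dynamically efficient; MPK ≈ 0.3200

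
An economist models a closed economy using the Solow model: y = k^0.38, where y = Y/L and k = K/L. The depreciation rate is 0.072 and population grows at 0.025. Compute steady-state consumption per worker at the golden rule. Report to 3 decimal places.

Capital per worker breaks even when investment replaces (n + δ)·k; here n + δ = 0.097.
Setting f'(k) = n+δ gives 0.38·k^(0.38−1) = 0.097, hence k_gold = (0.38/0.097)^(1/0.62) ≈ 9.0463.
y_gold = 9.0463^0.38 ≈ 2.3092.
c_gold = y_gold − (n+δ)·k_gold = 2.3092 − 0.097·9.0463 ≈ 1.4317.

c_gold ≈ 1.432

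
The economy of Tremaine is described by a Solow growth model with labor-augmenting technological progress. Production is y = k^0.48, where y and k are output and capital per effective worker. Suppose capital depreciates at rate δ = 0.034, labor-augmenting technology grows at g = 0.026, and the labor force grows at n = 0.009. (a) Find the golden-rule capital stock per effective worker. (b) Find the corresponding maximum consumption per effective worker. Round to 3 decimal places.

(a) k_gold ≈ 41.685; (b) c_gold ≈ 3.116

Break-even investment rate: n + g + δ = 0.009 + 0.026 + 0.034 = 0.069.
Setting f'(k) = n+g+δ gives 0.48·k^(0.48−1) = 0.069, hence k_gold = (0.48/0.069)^(1/0.52) ≈ 41.6855.
y_gold = 41.6855^0.48 ≈ 5.9923; c_gold = y_gold − 0.069·k_gold ≈ 3.1160.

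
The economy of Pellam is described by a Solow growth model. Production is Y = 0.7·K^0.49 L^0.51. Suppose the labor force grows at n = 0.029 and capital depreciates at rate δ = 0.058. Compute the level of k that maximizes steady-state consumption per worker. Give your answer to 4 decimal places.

The effective depreciation rate is n + δ = 0.029 + 0.058 = 0.087.
Golden rule sets MPK = n+δ: 0.49·0.7·k^(0.49−1) = 0.087, so k_gold = (0.49·0.7/0.087)^(1/0.51) ≈ 14.7294.

k_gold ≈ 14.7294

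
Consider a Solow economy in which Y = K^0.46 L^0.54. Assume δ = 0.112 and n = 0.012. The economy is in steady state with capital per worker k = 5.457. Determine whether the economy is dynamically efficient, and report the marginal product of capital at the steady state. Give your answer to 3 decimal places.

dynamically efficient; MPK ≈ 0.184

Capital per worker breaks even when investment replaces (n + δ)·k; here n + δ = 0.124.
MPK = 0.46·k^(0.46−1) = 0.46·5.457^(-0.54) ≈ 0.1840.
MPK > 0.124, so the economy is dynamically efficient (under-saving).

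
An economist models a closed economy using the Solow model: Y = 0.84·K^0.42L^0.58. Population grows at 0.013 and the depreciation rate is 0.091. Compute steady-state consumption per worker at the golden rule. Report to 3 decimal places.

c_gold ≈ 1.180

Capital per worker breaks even when investment replaces (n + δ)·k; here n + δ = 0.104.
Golden rule sets MPK = n+δ: 0.42·0.84·k^(0.42−1) = 0.104, so k_gold = (0.42·0.84/0.104)^(1/0.58) ≈ 8.2157.
y_gold = 0.84·8.2157^0.42 ≈ 2.0344.
c_gold = y_gold − (n+δ)·k_gold = 2.0344 − 0.104·8.2157 ≈ 1.1799.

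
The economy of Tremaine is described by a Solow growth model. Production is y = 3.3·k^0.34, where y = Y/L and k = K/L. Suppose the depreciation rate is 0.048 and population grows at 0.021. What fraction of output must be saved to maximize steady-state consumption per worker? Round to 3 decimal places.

s_gold = 0.340

n + δ = 0.021 + 0.048 = 0.069.
At the golden rule MPK = n+δ, and in any Cobb-Douglas steady state s = (n+δ)·k/y = MPK·k/y = capital's share 0.34.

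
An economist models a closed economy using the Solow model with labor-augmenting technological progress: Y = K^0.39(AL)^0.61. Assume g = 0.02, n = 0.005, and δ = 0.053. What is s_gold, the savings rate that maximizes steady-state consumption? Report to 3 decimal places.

Break-even investment rate: n + g + δ = 0.005 + 0.02 + 0.053 = 0.078.
At the golden rule MPK = n+g+δ, and in any Cobb-Douglas steady state s = (n+g+δ)·k/y = MPK·k/y = capital's share 0.39.

s_gold = 0.390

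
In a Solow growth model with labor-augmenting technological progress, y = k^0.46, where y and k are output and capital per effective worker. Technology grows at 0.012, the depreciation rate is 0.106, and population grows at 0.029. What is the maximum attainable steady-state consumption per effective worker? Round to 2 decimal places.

c_gold ≈ 1.43

The effective depreciation rate is n + g + δ = 0.029 + 0.012 + 0.106 = 0.147.
Setting f'(k) = n+g+δ gives 0.46·k^(0.46−1) = 0.147, hence k_gold = (0.46/0.147)^(1/0.54) ≈ 8.2696.
y_gold = 8.2696^0.46 ≈ 2.6427.
c_gold = y_gold − (n+g+δ)·k_gold = 2.6427 − 0.147·8.2696 ≈ 1.4270.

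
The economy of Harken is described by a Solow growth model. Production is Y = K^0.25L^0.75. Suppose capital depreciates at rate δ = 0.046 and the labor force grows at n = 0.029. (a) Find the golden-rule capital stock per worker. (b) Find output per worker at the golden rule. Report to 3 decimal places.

The effective depreciation rate is n + δ = 0.029 + 0.046 = 0.075.
Maximizing c = f(k) − (n+δ)·k gives f'(k) = n+δ, i.e. 0.25·k^(0.25−1) = 0.075, so k_gold = (0.25/0.075)^(1/0.75) ≈ 4.9793.
y_gold = 4.9793^0.25 ≈ 1.4938.

(a) k_gold ≈ 4.979; (b) y_gold ≈ 1.494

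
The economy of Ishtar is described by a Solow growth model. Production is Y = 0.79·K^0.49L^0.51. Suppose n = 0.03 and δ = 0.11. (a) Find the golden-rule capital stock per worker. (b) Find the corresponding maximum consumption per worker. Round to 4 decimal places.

n + δ = 0.03 + 0.11 = 0.14.
Golden rule sets MPK = n+δ: 0.49·0.79·k^(0.49−1) = 0.14, so k_gold = (0.49·0.79/0.14)^(1/0.51) ≈ 7.3463.
y_gold = 0.79·7.3463^0.49 ≈ 2.0989; c_gold = y_gold − 0.14·k_gold ≈ 1.0705.

(a) k_gold ≈ 7.3463; (b) c_gold ≈ 1.0705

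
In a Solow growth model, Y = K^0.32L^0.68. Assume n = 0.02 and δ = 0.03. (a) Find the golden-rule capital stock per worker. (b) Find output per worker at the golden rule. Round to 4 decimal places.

(a) k_gold ≈ 15.3306; (b) y_gold ≈ 2.3954

Capital per worker breaks even when investment replaces (n + δ)·k; here n + δ = 0.05.
Setting f'(k) = n+δ gives 0.32·k^(0.32−1) = 0.05, hence k_gold = (0.32/0.05)^(1/0.68) ≈ 15.3306.
y_gold = 15.3306^0.32 ≈ 2.3954.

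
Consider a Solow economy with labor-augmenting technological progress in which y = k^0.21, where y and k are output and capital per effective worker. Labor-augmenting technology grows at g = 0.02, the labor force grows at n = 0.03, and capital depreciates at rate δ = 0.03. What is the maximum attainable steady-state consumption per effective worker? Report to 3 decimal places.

c_gold ≈ 1.021

Break-even investment rate: n + g + δ = 0.03 + 0.02 + 0.03 = 0.08.
Setting f'(k) = n+g+δ gives 0.21·k^(0.21−1) = 0.08, hence k_gold = (0.21/0.08)^(1/0.79) ≈ 3.3927.
y_gold = 3.3927^0.21 ≈ 1.2925.
c_gold = y_gold − (n+g+δ)·k_gold = 1.2925 − 0.08·3.3927 ≈ 1.0210.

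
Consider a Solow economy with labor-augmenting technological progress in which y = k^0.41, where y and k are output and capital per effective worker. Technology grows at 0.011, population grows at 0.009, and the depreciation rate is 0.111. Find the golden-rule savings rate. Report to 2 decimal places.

s_gold = 0.41

The effective depreciation rate is n + g + δ = 0.009 + 0.011 + 0.111 = 0.131.
At the golden rule MPK = n+g+δ, and in any Cobb-Douglas steady state s = (n+g+δ)·k/y = MPK·k/y = capital's share 0.41.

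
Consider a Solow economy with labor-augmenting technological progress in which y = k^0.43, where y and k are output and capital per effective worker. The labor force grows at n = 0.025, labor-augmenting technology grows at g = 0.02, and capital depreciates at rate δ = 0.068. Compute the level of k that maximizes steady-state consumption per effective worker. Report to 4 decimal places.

k_gold ≈ 10.4286

n + g + δ = 0.025 + 0.02 + 0.068 = 0.113.
Maximizing c = f(k) − (n+g+δ)·k gives f'(k) = n+g+δ, i.e. 0.43·k^(0.43−1) = 0.113, so k_gold = (0.43/0.113)^(1/0.57) ≈ 10.4286.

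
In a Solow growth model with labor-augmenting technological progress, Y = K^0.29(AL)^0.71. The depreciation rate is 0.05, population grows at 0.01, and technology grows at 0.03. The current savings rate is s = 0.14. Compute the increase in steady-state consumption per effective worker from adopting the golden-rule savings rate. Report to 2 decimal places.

Δc ≈ 0.11

Break-even investment rate: n + g + δ = 0.01 + 0.03 + 0.05 = 0.09.
Current steady state (s = 0.14): k* = (0.14/0.09)^(1/0.71) ≈ 1.8632, y* = 1.8632^0.29 ≈ 1.1978, c* = (1−0.14)·1.1978 ≈ 1.0301.
At the golden rule the marginal product of capital equals n+g+δ: 0.29·k^(0.29−1) = 0.09. Solving, k_gold = (0.29/0.09)^(1/0.71) ≈ 5.1965.
y_gold = 5.1965^0.29 ≈ 1.6127, c_gold = y_gold − 0.09·k_gold ≈ 1.1450.
Gain: Δc = 1.1450 − 1.0301 ≈ 0.1149.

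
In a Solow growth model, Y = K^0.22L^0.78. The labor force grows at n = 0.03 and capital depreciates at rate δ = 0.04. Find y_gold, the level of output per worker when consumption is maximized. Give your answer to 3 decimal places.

y_gold ≈ 1.381

Capital per worker breaks even when investment replaces (n + δ)·k; here n + δ = 0.07.
Maximizing c = f(k) − (n+δ)·k gives f'(k) = n+δ, i.e. 0.22·k^(0.22−1) = 0.07, so k_gold = (0.22/0.07)^(1/0.78) ≈ 4.3411.
Output: y_gold = k_gold^0.22 = 4.3411^0.22 ≈ 1.3812.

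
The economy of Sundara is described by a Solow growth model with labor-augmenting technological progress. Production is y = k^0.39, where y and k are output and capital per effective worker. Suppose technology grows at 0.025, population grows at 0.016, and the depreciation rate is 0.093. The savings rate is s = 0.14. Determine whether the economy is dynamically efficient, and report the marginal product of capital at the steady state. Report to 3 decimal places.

Capital per effective worker breaks even when investment replaces (n + g + δ)·k; here n + g + δ = 0.134.
Steady-state k*: s·k^0.39 = 0.134·k gives k* = (0.14/0.134)^(1/0.61) ≈ 1.0744.
MPK = 0.39·1.0744^(-0.61) ≈ 0.3733.
MPK > n+g+δ = 0.134, so the economy is dynamically efficient (under-saving).

dynamically efficient; MPK ≈ 0.373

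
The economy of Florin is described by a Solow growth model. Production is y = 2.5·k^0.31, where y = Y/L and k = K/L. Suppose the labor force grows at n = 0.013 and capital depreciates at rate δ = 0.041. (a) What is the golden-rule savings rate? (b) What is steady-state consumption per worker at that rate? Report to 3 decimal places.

Capital per worker breaks even when investment replaces (n + δ)·k; here n + δ = 0.054.
For Cobb-Douglas, s_gold equals capital's share: s_gold = 0.31.
At the golden rule the marginal product of capital equals n+δ: 0.31·2.5·k^(0.31−1) = 0.054. Solving, k_gold = (0.31·2.5/0.054)^(1/0.69) ≈ 47.4983.
y_gold = 2.5·47.4983^0.31 ≈ 8.2739; c_gold = (1−0.31)·y_gold ≈ 5.7090.

(a) s_gold = 0.310; (b) c_gold ≈ 5.709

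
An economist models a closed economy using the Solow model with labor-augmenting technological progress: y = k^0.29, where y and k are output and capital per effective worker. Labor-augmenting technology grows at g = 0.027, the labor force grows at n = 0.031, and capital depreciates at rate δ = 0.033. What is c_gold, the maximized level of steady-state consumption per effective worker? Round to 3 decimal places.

c_gold ≈ 1.140

Break-even investment rate: n + g + δ = 0.031 + 0.027 + 0.033 = 0.091.
Setting f'(k) = n+g+δ gives 0.29·k^(0.29−1) = 0.091, hence k_gold = (0.29/0.091)^(1/0.71) ≈ 5.1163.
y_gold = 5.1163^0.29 ≈ 1.6054.
c_gold = y_gold − (n+g+δ)·k_gold = 1.6054 − 0.091·5.1163 ≈ 1.1399.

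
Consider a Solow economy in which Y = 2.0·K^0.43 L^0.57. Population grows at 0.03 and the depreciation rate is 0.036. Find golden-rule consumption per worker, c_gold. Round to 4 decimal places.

c_gold ≈ 7.9070

The effective depreciation rate is n + δ = 0.03 + 0.036 = 0.066.
Golden rule sets MPK = n+δ: 0.43·2.0·k^(0.43−1) = 0.066, so k_gold = (0.43·2.0/0.066)^(1/0.57) ≈ 90.3775.
y_gold = 2.0·90.3775^0.43 ≈ 13.8719.
c_gold = y_gold − (n+δ)·k_gold = 13.8719 − 0.066·90.3775 ≈ 7.9070.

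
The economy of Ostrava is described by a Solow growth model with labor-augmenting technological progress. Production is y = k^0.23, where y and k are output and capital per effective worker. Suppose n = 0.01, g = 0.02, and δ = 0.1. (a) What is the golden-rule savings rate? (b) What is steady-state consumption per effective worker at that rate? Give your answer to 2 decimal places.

The effective depreciation rate is n + g + δ = 0.01 + 0.02 + 0.1 = 0.13.
For Cobb-Douglas, s_gold equals capital's share: s_gold = 0.23.
Maximizing c = f(k) − (n+g+δ)·k gives f'(k) = n+g+δ, i.e. 0.23·k^(0.23−1) = 0.13, so k_gold = (0.23/0.13)^(1/0.77) ≈ 2.0980.
y_gold = 2.0980^0.23 ≈ 1.1858; c_gold = (1−0.23)·y_gold ≈ 0.9131.

(a) s_gold = 0.23; (b) c_gold ≈ 0.91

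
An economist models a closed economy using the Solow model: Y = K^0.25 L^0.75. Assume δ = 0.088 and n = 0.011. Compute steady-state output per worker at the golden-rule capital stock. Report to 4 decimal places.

y_gold ≈ 1.3618

Capital per worker breaks even when investment replaces (n + δ)·k; here n + δ = 0.099.
At the golden rule the marginal product of capital equals n+δ: 0.25·k^(0.25−1) = 0.099. Solving, k_gold = (0.25/0.099)^(1/0.75) ≈ 3.4388.
Output: y_gold = k_gold^0.25 = 3.4388^0.25 ≈ 1.3618.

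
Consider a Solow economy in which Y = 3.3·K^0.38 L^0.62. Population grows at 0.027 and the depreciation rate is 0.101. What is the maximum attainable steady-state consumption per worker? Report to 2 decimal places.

n + δ = 0.027 + 0.101 = 0.128.
Maximizing c = f(k) − (n+δ)·k gives f'(k) = n+δ, i.e. 0.38·3.3·k^(0.38−1) = 0.128, so k_gold = (0.38·3.3/0.128)^(1/0.62) ≈ 39.6760.
y_gold = 3.3·39.6760^0.38 ≈ 13.3646.
c_gold = y_gold − (n+δ)·k_gold = 13.3646 − 0.128·39.6760 ≈ 8.2860.

c_gold ≈ 8.29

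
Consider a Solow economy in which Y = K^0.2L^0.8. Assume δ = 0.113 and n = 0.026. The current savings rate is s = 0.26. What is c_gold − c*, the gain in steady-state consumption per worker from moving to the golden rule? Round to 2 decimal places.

Break-even investment rate: n + δ = 0.026 + 0.113 = 0.139.
Current steady state (s = 0.26): k* = (0.26/0.139)^(1/0.8) ≈ 2.1875, y* = 2.1875^0.2 ≈ 1.1695, c* = (1−0.26)·1.1695 ≈ 0.8654.
Maximizing c = f(k) − (n+δ)·k gives f'(k) = n+δ, i.e. 0.2·k^(0.2−1) = 0.139, so k_gold = (0.2/0.139)^(1/0.8) ≈ 1.5759.
y_gold = 1.5759^0.2 ≈ 1.0952, c_gold = y_gold − 0.139·k_gold ≈ 0.8762.
Gain: Δc = 0.8762 − 0.8654 ≈ 0.0108.

Δc ≈ 0.01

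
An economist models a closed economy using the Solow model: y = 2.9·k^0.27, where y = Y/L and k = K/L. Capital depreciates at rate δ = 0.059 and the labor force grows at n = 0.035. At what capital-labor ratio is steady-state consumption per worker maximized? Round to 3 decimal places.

k_gold ≈ 18.245

The effective depreciation rate is n + δ = 0.035 + 0.059 = 0.094.
Maximizing c = f(k) − (n+δ)·k gives f'(k) = n+δ, i.e. 0.27·2.9·k^(0.27−1) = 0.094, so k_gold = (0.27·2.9/0.094)^(1/0.73) ≈ 18.2449.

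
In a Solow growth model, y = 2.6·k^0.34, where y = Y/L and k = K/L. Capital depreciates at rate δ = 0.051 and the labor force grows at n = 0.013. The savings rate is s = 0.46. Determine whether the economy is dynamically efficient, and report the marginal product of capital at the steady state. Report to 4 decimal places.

Break-even investment rate: n + δ = 0.013 + 0.051 = 0.064.
Steady-state k*: s·A·k^0.34 = 0.064·k gives k* = (0.46·2.6/0.064)^(1/0.66) ≈ 84.4487.
MPK = 0.34·2.6·84.4487^(-0.66) ≈ 0.0473.
MPK < n+δ = 0.064, so the economy is dynamically inefficient (over-saving).

dynamically inefficient; MPK ≈ 0.0473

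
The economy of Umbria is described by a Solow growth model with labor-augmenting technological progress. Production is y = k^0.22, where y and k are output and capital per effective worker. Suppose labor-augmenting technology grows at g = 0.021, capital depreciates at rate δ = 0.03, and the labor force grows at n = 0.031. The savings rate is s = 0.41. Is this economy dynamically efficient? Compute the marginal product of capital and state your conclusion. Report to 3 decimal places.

Break-even investment rate: n + g + δ = 0.031 + 0.021 + 0.03 = 0.082.
Steady-state k*: s·k^0.22 = 0.082·k gives k* = (0.41/0.082)^(1/0.78) ≈ 7.8725.
MPK = 0.22·7.8725^(-0.78) ≈ 0.0440.
MPK < n+g+δ = 0.082, so the economy is dynamically inefficient (over-saving).

dynamically inefficient; MPK ≈ 0.044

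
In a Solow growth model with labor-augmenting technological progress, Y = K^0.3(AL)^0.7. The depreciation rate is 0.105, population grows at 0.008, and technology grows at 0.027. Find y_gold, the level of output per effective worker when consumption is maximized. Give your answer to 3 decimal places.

y_gold ≈ 1.386

n + g + δ = 0.008 + 0.027 + 0.105 = 0.14.
Setting f'(k) = n+g+δ gives 0.3·k^(0.3−1) = 0.14, hence k_gold = (0.3/0.14)^(1/0.7) ≈ 2.9706.
Output: y_gold = k_gold^0.3 = 2.9706^0.3 ≈ 1.3863.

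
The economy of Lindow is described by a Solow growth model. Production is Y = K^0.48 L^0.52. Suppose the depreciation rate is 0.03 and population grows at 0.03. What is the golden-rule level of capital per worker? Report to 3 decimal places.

k_gold ≈ 54.540

Capital per worker breaks even when investment replaces (n + δ)·k; here n + δ = 0.06.
Maximizing c = f(k) − (n+δ)·k gives f'(k) = n+δ, i.e. 0.48·k^(0.48−1) = 0.06, so k_gold = (0.48/0.06)^(1/0.52) ≈ 54.5395.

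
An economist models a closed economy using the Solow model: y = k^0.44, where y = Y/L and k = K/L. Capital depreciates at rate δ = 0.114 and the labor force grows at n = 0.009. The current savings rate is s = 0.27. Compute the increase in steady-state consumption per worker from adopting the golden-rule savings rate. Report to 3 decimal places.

n + δ = 0.009 + 0.114 = 0.123.
Current steady state (s = 0.27): k* = (0.27/0.123)^(1/0.56) ≈ 4.0714, y* = 4.0714^0.44 ≈ 1.8548, c* = (1−0.27)·1.8548 ≈ 1.3540.
Setting f'(k) = n+δ gives 0.44·k^(0.44−1) = 0.123, hence k_gold = (0.44/0.123)^(1/0.56) ≈ 9.7382.
y_gold = 9.7382^0.44 ≈ 2.7223, c_gold = y_gold − 0.123·k_gold ≈ 1.5245.
Gain: Δc = 1.5245 − 1.3540 ≈ 0.1705.

Δc ≈ 0.170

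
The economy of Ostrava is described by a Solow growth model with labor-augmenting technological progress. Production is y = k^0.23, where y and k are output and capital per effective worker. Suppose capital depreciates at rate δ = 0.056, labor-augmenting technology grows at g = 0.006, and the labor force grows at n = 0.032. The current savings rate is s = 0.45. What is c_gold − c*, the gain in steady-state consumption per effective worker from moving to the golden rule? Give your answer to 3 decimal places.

The effective depreciation rate is n + g + δ = 0.032 + 0.006 + 0.056 = 0.094.
Current steady state (s = 0.45): k* = (0.45/0.094)^(1/0.77) ≈ 7.6423, y* = 7.6423^0.23 ≈ 1.5964, c* = (1−0.45)·1.5964 ≈ 0.8780.
Maximizing c = f(k) − (n+g+δ)·k gives f'(k) = n+g+δ, i.e. 0.23·k^(0.23−1) = 0.094, so k_gold = (0.23/0.094)^(1/0.77) ≈ 3.1965.
y_gold = 3.1965^0.23 ≈ 1.3064, c_gold = y_gold − 0.094·k_gold ≈ 1.0059.
Gain: Δc = 1.0059 − 0.8780 ≈ 0.1279.

Δc ≈ 0.128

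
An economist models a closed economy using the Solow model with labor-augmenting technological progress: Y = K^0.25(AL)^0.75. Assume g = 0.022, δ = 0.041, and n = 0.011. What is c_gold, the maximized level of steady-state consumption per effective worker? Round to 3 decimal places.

c_gold ≈ 1.125

The effective depreciation rate is n + g + δ = 0.011 + 0.022 + 0.041 = 0.074.
Setting f'(k) = n+g+δ gives 0.25·k^(0.25−1) = 0.074, hence k_gold = (0.25/0.074)^(1/0.75) ≈ 5.0693.
y_gold = 5.0693^0.25 ≈ 1.5005.
c_gold = y_gold − (n+g+δ)·k_gold = 1.5005 − 0.074·5.0693 ≈ 1.1254.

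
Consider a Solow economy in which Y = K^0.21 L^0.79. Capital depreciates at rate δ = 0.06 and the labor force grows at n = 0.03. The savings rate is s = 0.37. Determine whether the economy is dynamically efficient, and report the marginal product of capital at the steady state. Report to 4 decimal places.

n + δ = 0.03 + 0.06 = 0.09.
Steady-state k*: s·k^0.21 = 0.09·k gives k* = (0.37/0.09)^(1/0.79) ≈ 5.9864.
MPK = 0.21·5.9864^(-0.79) ≈ 0.0511.
MPK < n+δ = 0.09, so the economy is dynamically inefficient (over-saving).

dynamically inefficient; MPK ≈ 0.0511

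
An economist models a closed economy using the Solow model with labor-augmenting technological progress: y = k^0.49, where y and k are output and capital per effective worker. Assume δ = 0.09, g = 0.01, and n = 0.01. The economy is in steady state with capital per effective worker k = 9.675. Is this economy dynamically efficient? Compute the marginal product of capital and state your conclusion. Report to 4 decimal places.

Capital per effective worker breaks even when investment replaces (n + g + δ)·k; here n + g + δ = 0.11.
MPK = 0.49·k^(0.49−1) = 0.49·9.675^(-0.51) ≈ 0.1540.
MPK > 0.11, so the economy is dynamically efficient (under-saving).

dynamically efficient; MPK ≈ 0.1540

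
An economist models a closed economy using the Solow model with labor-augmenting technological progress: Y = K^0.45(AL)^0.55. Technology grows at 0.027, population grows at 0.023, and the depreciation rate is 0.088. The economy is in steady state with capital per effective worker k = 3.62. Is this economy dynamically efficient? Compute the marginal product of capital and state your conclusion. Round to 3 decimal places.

dynamically efficient; MPK ≈ 0.222

n + g + δ = 0.023 + 0.027 + 0.088 = 0.138.
MPK = 0.45·k^(0.45−1) = 0.45·3.62^(-0.55) ≈ 0.2218.
MPK > 0.138, so the economy is dynamically efficient (under-saving).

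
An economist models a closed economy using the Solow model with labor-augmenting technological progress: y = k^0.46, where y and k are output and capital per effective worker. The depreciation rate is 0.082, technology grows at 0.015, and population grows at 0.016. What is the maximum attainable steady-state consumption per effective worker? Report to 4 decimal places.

c_gold ≈ 1.7855

Capital per effective worker breaks even when investment replaces (n + g + δ)·k; here n + g + δ = 0.113.
Setting f'(k) = n+g+δ gives 0.46·k^(0.46−1) = 0.113, hence k_gold = (0.46/0.113)^(1/0.54) ≈ 13.4597.
y_gold = 13.4597^0.46 ≈ 3.3064.
c_gold = y_gold − (n+g+δ)·k_gold = 3.3064 − 0.113·13.4597 ≈ 1.7855.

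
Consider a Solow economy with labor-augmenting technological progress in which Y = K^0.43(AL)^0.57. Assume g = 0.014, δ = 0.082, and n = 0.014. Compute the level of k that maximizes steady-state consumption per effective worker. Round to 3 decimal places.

k_gold ≈ 10.933

Capital per effective worker breaks even when investment replaces (n + g + δ)·k; here n + g + δ = 0.11.
Golden rule sets MPK = n+g+δ: 0.43·k^(0.43−1) = 0.11, so k_gold = (0.43/0.11)^(1/0.57) ≈ 10.9328.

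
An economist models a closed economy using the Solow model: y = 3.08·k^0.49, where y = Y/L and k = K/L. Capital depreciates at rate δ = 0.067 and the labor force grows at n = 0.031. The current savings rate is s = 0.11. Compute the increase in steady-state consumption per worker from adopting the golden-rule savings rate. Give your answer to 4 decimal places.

Break-even investment rate: n + δ = 0.031 + 0.067 = 0.098.
Current steady state (s = 0.11): k* = (0.11·3.08/0.098)^(1/0.51) ≈ 11.3844, y* = 3.08·11.3844^0.49 ≈ 10.1424, c* = (1−0.11)·10.1424 ≈ 9.0268.
Maximizing c = f(k) − (n+δ)·k gives f'(k) = n+δ, i.e. 0.49·3.08·k^(0.49−1) = 0.098, so k_gold = (0.49·3.08/0.098)^(1/0.51) ≈ 213.0453.
y_gold = 3.08·213.0453^0.49 ≈ 42.6091, c_gold = y_gold − 0.098·k_gold ≈ 21.7306.
Gain: Δc = 21.7306 − 9.0268 ≈ 12.7039.

Δc ≈ 12.7039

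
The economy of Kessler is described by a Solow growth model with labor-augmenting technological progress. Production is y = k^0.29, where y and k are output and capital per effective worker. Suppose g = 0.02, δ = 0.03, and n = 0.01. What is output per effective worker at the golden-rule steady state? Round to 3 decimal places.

y_gold ≈ 1.903

Capital per effective worker breaks even when investment replaces (n + g + δ)·k; here n + g + δ = 0.06.
Maximizing c = f(k) − (n+g+δ)·k gives f'(k) = n+g+δ, i.e. 0.29·k^(0.29−1) = 0.06, so k_gold = (0.29/0.06)^(1/0.71) ≈ 9.1987.
Output: y_gold = k_gold^0.29 = 9.1987^0.29 ≈ 1.9032.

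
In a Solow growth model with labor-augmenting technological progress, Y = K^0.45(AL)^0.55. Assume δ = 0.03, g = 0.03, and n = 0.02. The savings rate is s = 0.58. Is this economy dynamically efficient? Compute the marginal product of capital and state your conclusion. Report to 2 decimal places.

n + g + δ = 0.02 + 0.03 + 0.03 = 0.08.
Steady-state k*: s·k^0.45 = 0.08·k gives k* = (0.58/0.08)^(1/0.55) ≈ 36.6649.
MPK = 0.45·36.6649^(-0.55) ≈ 0.0621.
MPK < n+g+δ = 0.08, so the economy is dynamically inefficient (over-saving).

dynamically inefficient; MPK ≈ 0.06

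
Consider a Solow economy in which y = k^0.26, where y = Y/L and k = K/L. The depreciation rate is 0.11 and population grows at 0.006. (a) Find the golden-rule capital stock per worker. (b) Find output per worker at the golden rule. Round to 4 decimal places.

Capital per worker breaks even when investment replaces (n + δ)·k; here n + δ = 0.116.
At the golden rule the marginal product of capital equals n+δ: 0.26·k^(0.26−1) = 0.116. Solving, k_gold = (0.26/0.116)^(1/0.74) ≈ 2.9762.
y_gold = 2.9762^0.26 ≈ 1.3279.

(a) k_gold ≈ 2.9762; (b) y_gold ≈ 1.3279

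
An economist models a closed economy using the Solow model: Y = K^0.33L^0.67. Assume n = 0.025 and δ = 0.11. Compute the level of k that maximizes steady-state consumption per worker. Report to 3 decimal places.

k_gold ≈ 3.796

Capital per worker breaks even when investment replaces (n + δ)·k; here n + δ = 0.135.
At the golden rule the marginal product of capital equals n+δ: 0.33·k^(0.33−1) = 0.135. Solving, k_gold = (0.33/0.135)^(1/0.67) ≈ 3.7964.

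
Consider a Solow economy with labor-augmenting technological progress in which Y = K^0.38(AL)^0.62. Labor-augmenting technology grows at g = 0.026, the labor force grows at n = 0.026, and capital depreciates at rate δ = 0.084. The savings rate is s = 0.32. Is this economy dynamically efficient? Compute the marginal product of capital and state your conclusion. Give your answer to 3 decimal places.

dynamically efficient; MPK ≈ 0.161

The effective depreciation rate is n + g + δ = 0.026 + 0.026 + 0.084 = 0.136.
Steady-state k*: s·k^0.38 = 0.136·k gives k* = (0.32/0.136)^(1/0.62) ≈ 3.9753.
MPK = 0.38·3.9753^(-0.62) ≈ 0.1615.
MPK > n+g+δ = 0.136, so the economy is dynamically efficient (under-saving).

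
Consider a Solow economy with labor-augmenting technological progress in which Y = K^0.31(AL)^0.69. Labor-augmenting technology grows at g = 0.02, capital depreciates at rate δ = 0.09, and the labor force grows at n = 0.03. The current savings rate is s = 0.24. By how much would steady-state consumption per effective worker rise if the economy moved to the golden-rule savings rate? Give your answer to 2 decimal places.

Δc ≈ 0.02

Break-even investment rate: n + g + δ = 0.03 + 0.02 + 0.09 = 0.14.
Current steady state (s = 0.24): k* = (0.24/0.14)^(1/0.69) ≈ 2.1840, y* = 2.1840^0.31 ≈ 1.2740, c* = (1−0.24)·1.2740 ≈ 0.9682.
Setting f'(k) = n+g+δ gives 0.31·k^(0.31−1) = 0.14, hence k_gold = (0.31/0.14)^(1/0.69) ≈ 3.1647.
y_gold = 3.1647^0.31 ≈ 1.4292, c_gold = y_gold − 0.14·k_gold ≈ 0.9862.
Gain: Δc = 0.9862 − 0.9682 ≈ 0.0179.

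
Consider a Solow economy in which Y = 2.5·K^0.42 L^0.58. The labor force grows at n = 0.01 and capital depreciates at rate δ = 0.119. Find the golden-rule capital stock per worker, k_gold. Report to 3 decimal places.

Capital per worker breaks even when investment replaces (n + δ)·k; here n + δ = 0.129.
Maximizing c = f(k) − (n+δ)·k gives f'(k) = n+δ, i.e. 0.42·2.5·k^(0.42−1) = 0.129, so k_gold = (0.42·2.5/0.129)^(1/0.58) ≈ 37.1535.

k_gold ≈ 37.153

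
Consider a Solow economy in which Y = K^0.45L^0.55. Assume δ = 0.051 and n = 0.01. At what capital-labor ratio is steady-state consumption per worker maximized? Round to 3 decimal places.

k_gold ≈ 37.842

Break-even investment rate: n + δ = 0.01 + 0.051 = 0.061.
Golden rule sets MPK = n+δ: 0.45·k^(0.45−1) = 0.061, so k_gold = (0.45/0.061)^(1/0.55) ≈ 37.8415.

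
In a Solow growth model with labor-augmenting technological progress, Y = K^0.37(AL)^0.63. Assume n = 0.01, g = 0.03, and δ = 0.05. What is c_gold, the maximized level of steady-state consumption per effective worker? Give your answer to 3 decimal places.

The effective depreciation rate is n + g + δ = 0.01 + 0.03 + 0.05 = 0.09.
Setting f'(k) = n+g+δ gives 0.37·k^(0.37−1) = 0.09, hence k_gold = (0.37/0.09)^(1/0.63) ≈ 9.4306.
y_gold = 9.4306^0.37 ≈ 2.2939.
c_gold = y_gold − (n+g+δ)·k_gold = 2.2939 − 0.09·9.4306 ≈ 1.4452.

c_gold ≈ 1.445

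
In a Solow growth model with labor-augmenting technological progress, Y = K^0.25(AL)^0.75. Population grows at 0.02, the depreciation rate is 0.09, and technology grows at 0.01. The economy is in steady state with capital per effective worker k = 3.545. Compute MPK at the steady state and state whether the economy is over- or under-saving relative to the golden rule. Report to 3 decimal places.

over-saving; MPK ≈ 0.097

The effective depreciation rate is n + g + δ = 0.02 + 0.01 + 0.09 = 0.12.
MPK = 0.25·k^(0.25−1) = 0.25·3.545^(-0.75) ≈ 0.0968.
MPK < 0.12, so the economy is dynamically inefficient (over-saving).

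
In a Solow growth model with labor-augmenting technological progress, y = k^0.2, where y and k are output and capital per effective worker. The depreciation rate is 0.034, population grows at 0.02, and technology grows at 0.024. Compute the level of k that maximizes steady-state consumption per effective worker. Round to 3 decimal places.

Break-even investment rate: n + g + δ = 0.02 + 0.024 + 0.034 = 0.078.
At the golden rule the marginal product of capital equals n+g+δ: 0.2·k^(0.2−1) = 0.078. Solving, k_gold = (0.2/0.078)^(1/0.8) ≈ 3.2447.

k_gold ≈ 3.245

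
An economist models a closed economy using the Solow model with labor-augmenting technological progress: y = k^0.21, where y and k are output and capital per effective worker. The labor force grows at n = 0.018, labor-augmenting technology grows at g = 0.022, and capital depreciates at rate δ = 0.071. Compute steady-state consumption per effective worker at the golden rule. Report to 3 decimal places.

c_gold ≈ 0.936

Capital per effective worker breaks even when investment replaces (n + g + δ)·k; here n + g + δ = 0.111.
Maximizing c = f(k) − (n+g+δ)·k gives f'(k) = n+g+δ, i.e. 0.21·k^(0.21−1) = 0.111, so k_gold = (0.21/0.111)^(1/0.79) ≈ 2.2413.
y_gold = 2.2413^0.21 ≈ 1.1847.
c_gold = y_gold − (n+g+δ)·k_gold = 1.1847 − 0.111·2.2413 ≈ 0.9359.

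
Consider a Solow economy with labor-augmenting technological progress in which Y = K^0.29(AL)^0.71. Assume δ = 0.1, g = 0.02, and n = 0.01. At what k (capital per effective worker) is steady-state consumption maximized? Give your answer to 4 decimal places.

Capital per effective worker breaks even when investment replaces (n + g + δ)·k; here n + g + δ = 0.13.
At the golden rule the marginal product of capital equals n+g+δ: 0.29·k^(0.29−1) = 0.13. Solving, k_gold = (0.29/0.13)^(1/0.71) ≈ 3.0959.

k_gold ≈ 3.0959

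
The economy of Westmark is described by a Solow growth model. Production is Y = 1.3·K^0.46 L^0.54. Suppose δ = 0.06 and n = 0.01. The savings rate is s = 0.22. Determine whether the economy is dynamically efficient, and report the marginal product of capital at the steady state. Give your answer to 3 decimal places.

Capital per worker breaks even when investment replaces (n + δ)·k; here n + δ = 0.07.
Steady-state k*: s·A·k^0.46 = 0.07·k gives k* = (0.22·1.3/0.07)^(1/0.54) ≈ 13.5512.
MPK = 0.46·1.3·13.5512^(-0.54) ≈ 0.1464.
MPK > n+δ = 0.07, so the economy is dynamically efficient (under-saving).

dynamically efficient; MPK ≈ 0.146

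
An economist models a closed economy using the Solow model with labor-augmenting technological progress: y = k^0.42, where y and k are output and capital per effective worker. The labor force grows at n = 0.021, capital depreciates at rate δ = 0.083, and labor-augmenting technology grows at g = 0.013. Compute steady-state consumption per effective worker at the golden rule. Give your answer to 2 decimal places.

Break-even investment rate: n + g + δ = 0.021 + 0.013 + 0.083 = 0.117.
Maximizing c = f(k) − (n+g+δ)·k gives f'(k) = n+g+δ, i.e. 0.42·k^(0.42−1) = 0.117, so k_gold = (0.42/0.117)^(1/0.58) ≈ 9.0574.
y_gold = 9.0574^0.42 ≈ 2.5231.
c_gold = y_gold − (n+g+δ)·k_gold = 2.5231 − 0.117·9.0574 ≈ 1.4634.

c_gold ≈ 1.46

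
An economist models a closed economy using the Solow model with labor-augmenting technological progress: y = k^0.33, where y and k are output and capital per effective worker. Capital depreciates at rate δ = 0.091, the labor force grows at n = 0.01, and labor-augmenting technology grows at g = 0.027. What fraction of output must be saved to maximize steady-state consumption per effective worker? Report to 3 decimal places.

Break-even investment rate: n + g + δ = 0.01 + 0.027 + 0.091 = 0.128.
At the golden rule MPK = n+g+δ, and in any Cobb-Douglas steady state s = (n+g+δ)·k/y = MPK·k/y = capital's share 0.33.

s_gold = 0.330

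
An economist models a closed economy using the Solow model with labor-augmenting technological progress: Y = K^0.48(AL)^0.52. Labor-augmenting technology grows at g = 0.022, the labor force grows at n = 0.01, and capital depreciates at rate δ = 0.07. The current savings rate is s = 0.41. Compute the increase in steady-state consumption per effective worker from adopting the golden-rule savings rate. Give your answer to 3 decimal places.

Δc ≈ 0.041

Break-even investment rate: n + g + δ = 0.01 + 0.022 + 0.07 = 0.102.
Current steady state (s = 0.41): k* = (0.41/0.102)^(1/0.52) ≈ 14.5175, y* = 14.5175^0.48 ≈ 3.6117, c* = (1−0.41)·3.6117 ≈ 2.1309.
At the golden rule the marginal product of capital equals n+g+δ: 0.48·k^(0.48−1) = 0.102. Solving, k_gold = (0.48/0.102)^(1/0.52) ≈ 19.6581.
y_gold = 19.6581^0.48 ≈ 4.1773, c_gold = y_gold − 0.102·k_gold ≈ 2.1722.
Gain: Δc = 2.1722 − 2.1309 ≈ 0.0413.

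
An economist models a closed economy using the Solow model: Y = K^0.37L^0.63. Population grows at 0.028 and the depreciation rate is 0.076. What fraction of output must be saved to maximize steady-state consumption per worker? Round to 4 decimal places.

s_gold = 0.3700

Capital per worker breaks even when investment replaces (n + δ)·k; here n + δ = 0.104.
At the golden rule MPK = n+δ, and in any Cobb-Douglas steady state s = (n+δ)·k/y = MPK·k/y = capital's share 0.37.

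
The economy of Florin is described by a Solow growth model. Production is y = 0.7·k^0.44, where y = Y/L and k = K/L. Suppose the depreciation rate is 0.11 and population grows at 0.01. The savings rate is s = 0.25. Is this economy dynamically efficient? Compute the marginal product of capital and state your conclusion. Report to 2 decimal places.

The effective depreciation rate is n + δ = 0.01 + 0.11 = 0.12.
Steady-state k*: s·A·k^0.44 = 0.12·k gives k* = (0.25·0.7/0.12)^(1/0.56) ≈ 1.9616.
MPK = 0.44·0.7·1.9616^(-0.56) ≈ 0.2112.
MPK > n+δ = 0.12, so the economy is dynamically efficient (under-saving).

dynamically efficient; MPK ≈ 0.21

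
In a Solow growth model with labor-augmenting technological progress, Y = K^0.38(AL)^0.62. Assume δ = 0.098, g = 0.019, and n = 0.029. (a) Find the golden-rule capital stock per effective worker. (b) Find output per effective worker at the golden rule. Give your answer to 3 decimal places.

n + g + δ = 0.029 + 0.019 + 0.098 = 0.146.
At the golden rule the marginal product of capital equals n+g+δ: 0.38·k^(0.38−1) = 0.146. Solving, k_gold = (0.38/0.146)^(1/0.62) ≈ 4.6779.
y_gold = 4.6779^0.38 ≈ 1.7973.

(a) k_gold ≈ 4.678; (b) y_gold ≈ 1.797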